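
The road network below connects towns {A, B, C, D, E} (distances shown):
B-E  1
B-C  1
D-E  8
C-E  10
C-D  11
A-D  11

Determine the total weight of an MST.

Kruskal's algorithm — process edges by increasing weight (ties by edge label):
B-C (1): add — endpoints in different components.
B-E (1): add — endpoints in different components.
D-E (8): add — endpoints in different components.
C-E (10): skip — C and E already connected.
A-D (11): add — endpoints in different components.
MST edges: B-C, B-E, D-E, A-D; total weight 1+1+8+11 = 21.

21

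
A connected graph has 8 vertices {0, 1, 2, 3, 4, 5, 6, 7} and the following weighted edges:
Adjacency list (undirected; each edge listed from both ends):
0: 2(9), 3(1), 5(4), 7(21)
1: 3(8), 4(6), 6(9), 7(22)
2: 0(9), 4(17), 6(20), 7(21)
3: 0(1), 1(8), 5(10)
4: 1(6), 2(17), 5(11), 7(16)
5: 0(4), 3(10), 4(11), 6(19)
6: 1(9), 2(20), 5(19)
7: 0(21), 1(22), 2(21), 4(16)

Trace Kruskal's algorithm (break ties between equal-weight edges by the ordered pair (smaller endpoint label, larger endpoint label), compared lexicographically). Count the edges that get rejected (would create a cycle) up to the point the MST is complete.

Kruskal's algorithm — process edges by increasing weight (ties by edge label):
0–3 (1): add — endpoints in different components.
0–5 (4): add — endpoints in different components.
1–4 (6): add — endpoints in different components.
1–3 (8): add — endpoints in different components.
0–2 (9): add — endpoints in different components.
1–6 (9): add — endpoints in different components.
3–5 (10): skip — 3 and 5 already connected.
4–5 (11): skip — 4 and 5 already connected.
4–7 (16): add — endpoints in different components.
Edges rejected before the tree was complete: 2.

2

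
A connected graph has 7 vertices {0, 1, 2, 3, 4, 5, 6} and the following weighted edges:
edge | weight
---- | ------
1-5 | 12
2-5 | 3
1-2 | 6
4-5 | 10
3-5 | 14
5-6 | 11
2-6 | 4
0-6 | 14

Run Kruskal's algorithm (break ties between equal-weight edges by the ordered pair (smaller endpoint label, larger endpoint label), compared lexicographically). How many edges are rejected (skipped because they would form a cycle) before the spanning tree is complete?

Kruskal: consider edges lightest-first.
2-5 (3): add. Components now {0} {1} {2,5} {3} {4} {6}
2-6 (4): add. Components now {0} {1} {2,5,6} {3} {4}
1-2 (6): add. Components now {0} {1,2,5,6} {3} {4}
4-5 (10): add. Components now {0} {1,2,4,5,6} {3}
5-6 (11): skip — 5 and 6 already connected.
1-5 (12): skip — 1 and 5 already connected.
0-6 (14): add. Components now {0,1,2,4,5,6} {3}
3-5 (14): add. Components now {0,1,2,3,4,5,6}
Edges rejected before the tree was complete: 2.

2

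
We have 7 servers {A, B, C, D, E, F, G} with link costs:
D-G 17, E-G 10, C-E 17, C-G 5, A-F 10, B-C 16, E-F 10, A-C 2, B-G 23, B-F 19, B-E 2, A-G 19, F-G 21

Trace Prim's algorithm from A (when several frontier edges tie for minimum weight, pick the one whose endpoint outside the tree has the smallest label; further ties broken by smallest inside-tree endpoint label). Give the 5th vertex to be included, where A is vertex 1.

B

Grow the tree from A using Prim:
Step 1: frontier [A-C 2, A-F 10, A-G 19] → take A-C (2); add C.
Step 2: frontier [A-F 10, A-G 19, C-G 5, B-C 16, C-E 17] → take C-G (5); add G.
Step 3: frontier [A-F 10, B-C 16, C-E 17, E-G 10, D-G 17, F-G 21, B-G 23] → take E-G (10); add E.
Step 4: frontier [A-F 10, B-C 16, B-E 2, E-F 10, D-G 17, F-G 21, B-G 23] → take B-E (2); add B.
Step 5: frontier [A-F 10, B-F 19, E-F 10, D-G 17, F-G 21] → take A-F (10); add F.
Step 6: frontier [D-G 17] → take D-G (17); add D.
Vertex order: A, C, G, E, B, F, D. The 5th vertex is B.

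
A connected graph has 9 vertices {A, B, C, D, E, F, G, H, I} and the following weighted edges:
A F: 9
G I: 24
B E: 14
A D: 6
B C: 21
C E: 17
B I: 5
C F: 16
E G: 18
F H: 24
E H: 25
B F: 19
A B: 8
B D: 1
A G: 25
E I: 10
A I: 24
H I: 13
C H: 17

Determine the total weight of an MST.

78

Kruskal's algorithm — process edges by increasing weight (ties by edge label):
B D (1): add — endpoints in different components.
B I (5): add — endpoints in different components.
A D (6): add — endpoints in different components.
A B (8): skip — A and B already connected.
A F (9): add — endpoints in different components.
E I (10): add — endpoints in different components.
H I (13): add — endpoints in different components.
B E (14): skip — B and E already connected.
C F (16): add — endpoints in different components.
C E (17): skip — C and E already connected.
C H (17): skip — C and H already connected.
E G (18): add — endpoints in different components.
MST edges: B D, B I, A D, A F, E I, H I, C F, E G; total weight 1+5+6+9+10+13+16+18 = 78.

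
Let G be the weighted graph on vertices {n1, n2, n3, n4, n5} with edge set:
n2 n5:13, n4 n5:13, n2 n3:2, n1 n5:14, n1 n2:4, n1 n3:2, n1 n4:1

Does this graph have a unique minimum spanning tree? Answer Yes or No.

Kruskal: consider edges lightest-first.
n1 n4 (1): add. Components now {n1,n4} {n5} {n2} {n3}
n1 n3 (2): add. Components now {n1,n3,n4} {n5} {n2}
n2 n3 (2): add. Components now {n1,n2,n3,n4} {n5}
n1 n2 (4): skip — n1 and n2 already connected.
n2 n5 (13): add. Components now {n1,n2,n3,n4,n5}
Non-tree edge n4 n5 has weight 13, equal to the heaviest edge on its tree cycle — swapping gives another MST of the same weight. Not unique.

No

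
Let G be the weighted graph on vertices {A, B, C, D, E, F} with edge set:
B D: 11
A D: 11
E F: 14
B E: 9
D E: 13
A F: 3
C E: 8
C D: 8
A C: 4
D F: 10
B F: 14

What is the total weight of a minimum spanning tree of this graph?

32

Kruskal: consider edges lightest-first.
A F (3): add. Components now {A,F} {B} {C} {D} {E}
A C (4): add. Components now {A,C,F} {B} {D} {E}
C D (8): add. Components now {A,C,D,F} {B} {E}
C E (8): add. Components now {A,C,D,E,F} {B}
B E (9): add. Components now {A,B,C,D,E,F}
MST edges: A F, A C, C D, C E, B E; total weight 3+4+8+8+9 = 32.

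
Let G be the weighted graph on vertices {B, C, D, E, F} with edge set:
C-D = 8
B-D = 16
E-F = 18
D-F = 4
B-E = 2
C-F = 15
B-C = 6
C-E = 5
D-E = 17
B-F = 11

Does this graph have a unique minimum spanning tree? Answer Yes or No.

Yes

Sort edges by weight, then run Kruskal:
B-E (2): add. Components now {B,E} {C} {D} {F}
D-F (4): add. Components now {B,E} {C} {D,F}
C-E (5): add. Components now {B,C,E} {D,F}
B-C (6): skip — B and C already connected.
C-D (8): add. Components now {B,C,D,E,F}
Every non-tree edge has weight strictly greater than the heaviest edge on the tree path between its endpoints, so the MST is unique.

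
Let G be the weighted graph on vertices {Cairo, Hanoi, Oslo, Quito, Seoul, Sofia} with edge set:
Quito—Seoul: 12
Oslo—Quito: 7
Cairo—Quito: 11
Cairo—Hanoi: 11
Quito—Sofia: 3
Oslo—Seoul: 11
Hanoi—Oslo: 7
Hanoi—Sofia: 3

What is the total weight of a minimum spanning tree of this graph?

35

Prim's algorithm from Sofia:
Step 1: frontier [Hanoi—Sofia 3, Quito—Sofia 3] → take Hanoi—Sofia (3); add Hanoi.
Step 2: frontier [Hanoi—Oslo 7, Cairo—Hanoi 11, Quito—Sofia 3] → take Quito—Sofia (3); add Quito.
Step 3: frontier [Hanoi—Oslo 7, Cairo—Hanoi 11, Oslo—Quito 7, Cairo—Quito 11, Quito—Seoul 12] → take Hanoi—Oslo (7); add Oslo.
Step 4: frontier [Cairo—Hanoi 11, Oslo—Seoul 11, Cairo—Quito 11, Quito—Seoul 12] → take Cairo—Hanoi (11); add Cairo.
Step 5: frontier [Oslo—Seoul 11, Quito—Seoul 12] → take Oslo—Seoul (11); add Seoul.
MST edges: Hanoi—Sofia, Quito—Sofia, Hanoi—Oslo, Cairo—Hanoi, Oslo—Seoul; total weight 3+3+7+11+11 = 35.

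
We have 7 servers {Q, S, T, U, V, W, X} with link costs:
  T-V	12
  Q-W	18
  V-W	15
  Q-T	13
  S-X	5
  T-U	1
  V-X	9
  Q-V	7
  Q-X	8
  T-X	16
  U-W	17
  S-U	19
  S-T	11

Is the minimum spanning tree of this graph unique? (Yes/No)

Yes

Sort edges by weight, then run Kruskal:
T-U (1): add. Components now {W} {T,U} {X} {S} {Q} {V}
S-X (5): add. Components now {W} {T,U} {S,X} {Q} {V}
Q-V (7): add. Components now {W} {T,U} {S,X} {Q,V}
Q-X (8): add. Components now {W} {T,U} {Q,S,V,X}
V-X (9): skip — X and V already connected.
S-T (11): add. Components now {W} {Q,S,T,U,V,X}
T-V (12): skip — T and V already connected.
Q-T (13): skip — T and Q already connected.
V-W (15): add. Components now {Q,S,T,U,V,W,X}
Every non-tree edge has weight strictly greater than the heaviest edge on the tree path between its endpoints, so the MST is unique.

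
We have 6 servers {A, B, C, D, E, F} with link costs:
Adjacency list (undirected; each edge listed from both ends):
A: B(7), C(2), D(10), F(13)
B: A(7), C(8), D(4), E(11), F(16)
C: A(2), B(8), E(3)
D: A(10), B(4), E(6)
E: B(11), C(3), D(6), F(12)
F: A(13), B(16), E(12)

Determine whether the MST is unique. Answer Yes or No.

Kruskal: consider edges lightest-first.
A—C (2): add — endpoints in different components.
C—E (3): add — endpoints in different components.
B—D (4): add — endpoints in different components.
D—E (6): add — endpoints in different components.
A—B (7): skip — A and B already connected.
B—C (8): skip — B and C already connected.
A—D (10): skip — A and D already connected.
B—E (11): skip — B and E already connected.
E—F (12): add — endpoints in different components.
Every non-tree edge has weight strictly greater than the heaviest edge on the tree path between its endpoints, so the MST is unique.

Yes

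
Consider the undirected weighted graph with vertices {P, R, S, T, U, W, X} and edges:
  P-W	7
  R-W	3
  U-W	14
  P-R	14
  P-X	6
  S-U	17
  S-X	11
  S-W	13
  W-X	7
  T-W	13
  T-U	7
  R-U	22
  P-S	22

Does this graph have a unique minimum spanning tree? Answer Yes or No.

Kruskal: consider edges lightest-first.
R-W (3): add. Components now {X} {T} {R,W} {S} {U} {P}
P-X (6): add. Components now {P,X} {T} {R,W} {S} {U}
P-W (7): add. Components now {P,R,W,X} {T} {S} {U}
T-U (7): add. Components now {P,R,W,X} {T,U} {S}
W-X (7): skip — X and W already connected.
S-X (11): add. Components now {P,R,S,W,X} {T,U}
S-W (13): skip — W and S already connected.
T-W (13): add. Components now {P,R,S,T,U,W,X}
Non-tree edge W-X has weight 7, equal to the heaviest edge on its tree cycle — swapping gives another MST of the same weight. Not unique.

No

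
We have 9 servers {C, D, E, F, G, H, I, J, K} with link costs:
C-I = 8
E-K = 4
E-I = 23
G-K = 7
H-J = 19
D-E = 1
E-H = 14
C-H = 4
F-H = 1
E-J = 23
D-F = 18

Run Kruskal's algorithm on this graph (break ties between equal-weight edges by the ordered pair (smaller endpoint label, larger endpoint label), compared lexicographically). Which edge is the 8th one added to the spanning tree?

Sort edges by weight, then run Kruskal:
D-E (1): add — endpoints in different components.
F-H (1): add — endpoints in different components.
C-H (4): add — endpoints in different components.
E-K (4): add — endpoints in different components.
G-K (7): add — endpoints in different components.
C-I (8): add — endpoints in different components.
E-H (14): add — endpoints in different components.
D-F (18): skip — D and F already connected.
H-J (19): add — endpoints in different components.
The 8th edge added is H-J.

H-J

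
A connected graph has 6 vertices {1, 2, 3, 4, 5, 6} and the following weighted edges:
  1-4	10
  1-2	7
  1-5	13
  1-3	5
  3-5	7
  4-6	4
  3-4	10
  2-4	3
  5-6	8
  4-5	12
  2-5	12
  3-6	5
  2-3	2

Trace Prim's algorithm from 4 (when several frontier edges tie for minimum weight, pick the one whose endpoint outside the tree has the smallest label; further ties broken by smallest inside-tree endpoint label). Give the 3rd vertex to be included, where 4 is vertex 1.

Grow the tree from 4 using Prim:
Step 1: cheapest edge leaving the tree is 2-4 (3); add 2.
Step 2: cheapest edge leaving the tree is 2-3 (2); add 3.
Step 3: cheapest edge leaving the tree is 4-6 (4); add 6.
Step 4: cheapest edge leaving the tree is 1-3 (5); add 1.
Step 5: cheapest edge leaving the tree is 3-5 (7); add 5.
Vertex order: 4, 2, 3, 6, 1, 5. The 3rd vertex is 3.

3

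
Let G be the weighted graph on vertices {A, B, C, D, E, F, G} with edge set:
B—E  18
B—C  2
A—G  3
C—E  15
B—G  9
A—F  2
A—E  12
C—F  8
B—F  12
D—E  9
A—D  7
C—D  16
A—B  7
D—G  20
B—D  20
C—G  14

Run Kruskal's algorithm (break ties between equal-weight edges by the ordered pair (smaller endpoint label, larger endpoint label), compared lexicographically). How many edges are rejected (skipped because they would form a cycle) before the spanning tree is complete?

Kruskal: consider edges lightest-first.
A—F (2): add — endpoints in different components.
B—C (2): add — endpoints in different components.
A—G (3): add — endpoints in different components.
A—B (7): add — endpoints in different components.
A—D (7): add — endpoints in different components.
C—F (8): skip — C and F already connected.
B—G (9): skip — B and G already connected.
D—E (9): add — endpoints in different components.
Edges rejected before the tree was complete: 2.

2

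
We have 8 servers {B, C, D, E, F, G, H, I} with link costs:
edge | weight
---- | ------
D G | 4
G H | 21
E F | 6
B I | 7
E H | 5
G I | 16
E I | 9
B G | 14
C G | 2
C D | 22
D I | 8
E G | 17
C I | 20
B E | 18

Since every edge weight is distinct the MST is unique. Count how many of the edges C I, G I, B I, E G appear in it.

1

Sort edges by weight, then run Kruskal:
C G (2): add — endpoints in different components.
D G (4): add — endpoints in different components.
E H (5): add — endpoints in different components.
E F (6): add — endpoints in different components.
B I (7): add — endpoints in different components.
D I (8): add — endpoints in different components.
E I (9): add — endpoints in different components.
MST edge set: {C G, D G, E H, E F, B I, D I, E I}.
Of the listed edges, {B I} are in the MST → 1.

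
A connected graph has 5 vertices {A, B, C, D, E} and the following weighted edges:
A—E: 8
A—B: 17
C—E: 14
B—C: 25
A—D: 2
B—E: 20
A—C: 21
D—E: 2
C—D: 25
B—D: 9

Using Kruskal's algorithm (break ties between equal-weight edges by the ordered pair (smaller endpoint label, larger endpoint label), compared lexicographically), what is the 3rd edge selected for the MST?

Kruskal's algorithm — process edges by increasing weight (ties by edge label):
A—D (2): add. Components now {A,D} {B} {C} {E}
D—E (2): add. Components now {A,D,E} {B} {C}
A—E (8): skip — A and E already connected.
B—D (9): add. Components now {A,B,D,E} {C}
C—E (14): add. Components now {A,B,C,D,E}
The 3rd edge added is B—D.

B-D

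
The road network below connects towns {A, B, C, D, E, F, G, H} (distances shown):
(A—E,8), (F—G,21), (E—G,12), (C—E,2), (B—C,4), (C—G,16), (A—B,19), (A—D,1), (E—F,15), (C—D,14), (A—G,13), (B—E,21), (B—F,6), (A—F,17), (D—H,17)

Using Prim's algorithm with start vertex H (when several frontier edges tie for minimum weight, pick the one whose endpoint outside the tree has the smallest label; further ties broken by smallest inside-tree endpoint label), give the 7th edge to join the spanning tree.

E-G

Prim's algorithm from H:
Step 1: cheapest edge leaving the tree is D—H (17); add D.
Step 2: cheapest edge leaving the tree is A—D (1); add A.
Step 3: cheapest edge leaving the tree is A—E (8); add E.
Step 4: cheapest edge leaving the tree is C—E (2); add C.
Step 5: cheapest edge leaving the tree is B—C (4); add B.
Step 6: cheapest edge leaving the tree is B—F (6); add F.
Step 7: cheapest edge leaving the tree is E—G (12); add G.
The 7th edge added is E—G.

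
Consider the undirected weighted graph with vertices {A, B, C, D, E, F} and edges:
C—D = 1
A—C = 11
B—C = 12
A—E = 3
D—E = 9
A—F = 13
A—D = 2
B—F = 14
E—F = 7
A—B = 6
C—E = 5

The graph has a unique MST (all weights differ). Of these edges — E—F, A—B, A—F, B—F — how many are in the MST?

Kruskal: consider edges lightest-first.
C—D (1): add — endpoints in different components.
A—D (2): add — endpoints in different components.
A—E (3): add — endpoints in different components.
C—E (5): skip — C and E already connected.
A—B (6): add — endpoints in different components.
E—F (7): add — endpoints in different components.
MST edge set: {C—D, A—D, A—E, A—B, E—F}.
Of the listed edges, {E—F, A—B} are in the MST → 2.

2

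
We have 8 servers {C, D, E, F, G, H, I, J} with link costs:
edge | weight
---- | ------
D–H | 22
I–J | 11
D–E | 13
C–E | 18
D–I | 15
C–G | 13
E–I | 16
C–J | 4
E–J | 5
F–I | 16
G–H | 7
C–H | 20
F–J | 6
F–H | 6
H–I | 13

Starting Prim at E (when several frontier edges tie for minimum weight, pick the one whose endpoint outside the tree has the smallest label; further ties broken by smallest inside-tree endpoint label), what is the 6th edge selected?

Prim, starting at E.
Step 1: cheapest edge leaving the tree is E–J (5); add J.
Step 2: cheapest edge leaving the tree is C–J (4); add C.
Step 3: cheapest edge leaving the tree is F–J (6); add F.
Step 4: cheapest edge leaving the tree is F–H (6); add H.
Step 5: cheapest edge leaving the tree is G–H (7); add G.
Step 6: cheapest edge leaving the tree is I–J (11); add I.
Step 7: cheapest edge leaving the tree is D–E (13); add D.
The 6th edge added is I–J.

I-J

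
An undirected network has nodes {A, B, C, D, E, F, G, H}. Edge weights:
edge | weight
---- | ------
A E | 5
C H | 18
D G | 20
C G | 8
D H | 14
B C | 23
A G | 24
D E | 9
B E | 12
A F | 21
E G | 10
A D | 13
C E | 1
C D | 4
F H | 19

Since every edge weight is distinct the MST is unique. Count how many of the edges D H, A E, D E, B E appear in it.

3

Kruskal: consider edges lightest-first.
C E (1): add — endpoints in different components.
C D (4): add — endpoints in different components.
A E (5): add — endpoints in different components.
C G (8): add — endpoints in different components.
D E (9): skip — D and E already connected.
E G (10): skip — E and G already connected.
B E (12): add — endpoints in different components.
A D (13): skip — A and D already connected.
D H (14): add — endpoints in different components.
C H (18): skip — C and H already connected.
F H (19): add — endpoints in different components.
MST edge set: {C E, C D, A E, C G, B E, D H, F H}.
Of the listed edges, {D H, A E, B E} are in the MST → 3.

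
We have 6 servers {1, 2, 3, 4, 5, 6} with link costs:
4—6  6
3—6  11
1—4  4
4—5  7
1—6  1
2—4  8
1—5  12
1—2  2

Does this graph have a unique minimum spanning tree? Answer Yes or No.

Sort edges by weight, then run Kruskal:
1—6 (1): add — endpoints in different components.
1—2 (2): add — endpoints in different components.
1—4 (4): add — endpoints in different components.
4—6 (6): skip — 4 and 6 already connected.
4—5 (7): add — endpoints in different components.
2—4 (8): skip — 2 and 4 already connected.
3—6 (11): add — endpoints in different components.
Every non-tree edge has weight strictly greater than the heaviest edge on the tree path between its endpoints, so the MST is unique.

Yes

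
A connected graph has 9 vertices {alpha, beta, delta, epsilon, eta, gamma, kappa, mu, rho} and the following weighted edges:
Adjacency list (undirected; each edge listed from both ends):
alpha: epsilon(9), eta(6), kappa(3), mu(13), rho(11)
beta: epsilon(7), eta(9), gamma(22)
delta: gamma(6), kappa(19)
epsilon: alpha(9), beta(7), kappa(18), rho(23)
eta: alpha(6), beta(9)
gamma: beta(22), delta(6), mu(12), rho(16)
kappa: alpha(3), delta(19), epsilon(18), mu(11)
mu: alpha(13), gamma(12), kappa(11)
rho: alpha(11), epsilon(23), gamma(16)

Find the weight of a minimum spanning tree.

65

Prim, starting at mu.
Step 1: cheapest edge leaving the tree is kappa-mu (11); add kappa.
Step 2: cheapest edge leaving the tree is alpha-kappa (3); add alpha.
Step 3: cheapest edge leaving the tree is alpha-eta (6); add eta.
Step 4: cheapest edge leaving the tree is beta-eta (9); add beta.
Step 5: cheapest edge leaving the tree is beta-epsilon (7); add epsilon.
Step 6: cheapest edge leaving the tree is alpha-rho (11); add rho.
Step 7: cheapest edge leaving the tree is gamma-mu (12); add gamma.
Step 8: cheapest edge leaving the tree is delta-gamma (6); add delta.
MST edges: kappa-mu, alpha-kappa, alpha-eta, beta-eta, beta-epsilon, alpha-rho, gamma-mu, delta-gamma; total weight 11+3+6+9+7+11+12+6 = 65.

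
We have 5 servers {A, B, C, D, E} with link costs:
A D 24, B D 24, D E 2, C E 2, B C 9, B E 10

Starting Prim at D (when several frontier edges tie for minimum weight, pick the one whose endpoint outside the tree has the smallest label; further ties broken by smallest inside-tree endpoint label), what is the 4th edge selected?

Prim's algorithm from D:
Step 1: cheapest edge leaving the tree is D E (2); add E.
Step 2: cheapest edge leaving the tree is C E (2); add C.
Step 3: cheapest edge leaving the tree is B C (9); add B.
Step 4: cheapest edge leaving the tree is A D (24); add A.
The 4th edge added is A D.

A-D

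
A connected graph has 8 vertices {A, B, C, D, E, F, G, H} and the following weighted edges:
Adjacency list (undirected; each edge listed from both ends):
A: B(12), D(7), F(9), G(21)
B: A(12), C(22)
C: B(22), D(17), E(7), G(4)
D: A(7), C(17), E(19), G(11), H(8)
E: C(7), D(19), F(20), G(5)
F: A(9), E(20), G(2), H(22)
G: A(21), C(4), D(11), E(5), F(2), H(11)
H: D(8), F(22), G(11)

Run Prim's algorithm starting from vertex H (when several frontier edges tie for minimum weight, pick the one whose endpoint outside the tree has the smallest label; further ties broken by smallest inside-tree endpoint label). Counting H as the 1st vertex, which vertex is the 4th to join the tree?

F

Grow the tree from H using Prim:
Step 1: cheapest edge leaving the tree is D—H (8); add D.
Step 2: cheapest edge leaving the tree is A—D (7); add A.
Step 3: cheapest edge leaving the tree is A—F (9); add F.
Step 4: cheapest edge leaving the tree is F—G (2); add G.
Step 5: cheapest edge leaving the tree is C—G (4); add C.
Step 6: cheapest edge leaving the tree is E—G (5); add E.
Step 7: cheapest edge leaving the tree is A—B (12); add B.
Vertex order: H, D, A, F, G, C, E, B. The 4th vertex is F.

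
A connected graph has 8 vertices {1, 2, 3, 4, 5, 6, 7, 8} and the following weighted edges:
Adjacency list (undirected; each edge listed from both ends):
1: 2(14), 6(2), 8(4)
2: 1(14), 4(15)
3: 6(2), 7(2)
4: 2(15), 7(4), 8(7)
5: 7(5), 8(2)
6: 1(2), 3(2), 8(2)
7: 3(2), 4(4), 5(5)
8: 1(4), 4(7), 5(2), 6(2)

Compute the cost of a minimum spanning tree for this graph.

Kruskal: consider edges lightest-first.
1-6 (2): add — endpoints in different components.
3-6 (2): add — endpoints in different components.
3-7 (2): add — endpoints in different components.
5-8 (2): add — endpoints in different components.
6-8 (2): add — endpoints in different components.
1-8 (4): skip — 1 and 8 already connected.
4-7 (4): add — endpoints in different components.
5-7 (5): skip — 5 and 7 already connected.
4-8 (7): skip — 4 and 8 already connected.
1-2 (14): add — endpoints in different components.
MST edges: 1-6, 3-6, 3-7, 5-8, 6-8, 4-7, 1-2; total weight 2+2+2+2+2+4+14 = 28.

28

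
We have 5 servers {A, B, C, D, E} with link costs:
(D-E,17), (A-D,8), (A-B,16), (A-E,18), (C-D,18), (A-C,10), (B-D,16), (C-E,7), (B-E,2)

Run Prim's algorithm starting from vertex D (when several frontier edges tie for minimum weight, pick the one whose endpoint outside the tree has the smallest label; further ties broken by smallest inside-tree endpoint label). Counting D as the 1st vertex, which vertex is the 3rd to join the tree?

C

Prim's algorithm from D:
Step 1: frontier [A-D 8, B-D 16, D-E 17, C-D 18] → take A-D (8); add A.
Step 2: frontier [A-C 10, A-B 16, A-E 18, B-D 16, D-E 17, C-D 18] → take A-C (10); add C.
Step 3: frontier [A-B 16, A-E 18, C-E 7, B-D 16, D-E 17] → take C-E (7); add E.
Step 4: frontier [A-B 16, B-D 16, B-E 2] → take B-E (2); add B.
Vertex order: D, A, C, E, B. The 3rd vertex is C.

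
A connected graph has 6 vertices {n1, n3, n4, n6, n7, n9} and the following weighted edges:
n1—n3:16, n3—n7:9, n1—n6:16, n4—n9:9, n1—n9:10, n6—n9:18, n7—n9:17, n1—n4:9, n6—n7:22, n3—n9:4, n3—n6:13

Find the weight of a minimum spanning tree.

44

Kruskal's algorithm — process edges by increasing weight (ties by edge label):
n3—n9 (4): add — endpoints in different components.
n1—n4 (9): add — endpoints in different components.
n3—n7 (9): add — endpoints in different components.
n4—n9 (9): add — endpoints in different components.
n1—n9 (10): skip — n1 and n9 already connected.
n3—n6 (13): add — endpoints in different components.
MST edges: n3—n9, n1—n4, n3—n7, n4—n9, n3—n6; total weight 4+9+9+9+13 = 44.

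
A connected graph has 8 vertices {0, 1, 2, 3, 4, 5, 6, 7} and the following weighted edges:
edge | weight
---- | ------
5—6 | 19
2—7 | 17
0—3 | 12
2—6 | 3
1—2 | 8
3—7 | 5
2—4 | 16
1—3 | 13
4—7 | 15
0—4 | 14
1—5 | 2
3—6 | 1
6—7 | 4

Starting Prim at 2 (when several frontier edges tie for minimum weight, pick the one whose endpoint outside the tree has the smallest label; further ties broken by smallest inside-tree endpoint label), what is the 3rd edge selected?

Prim's algorithm from 2:
Step 1: cheapest edge leaving the tree is 2—6 (3); add 6.
Step 2: cheapest edge leaving the tree is 3—6 (1); add 3.
Step 3: cheapest edge leaving the tree is 6—7 (4); add 7.
Step 4: cheapest edge leaving the tree is 1—2 (8); add 1.
Step 5: cheapest edge leaving the tree is 1—5 (2); add 5.
Step 6: cheapest edge leaving the tree is 0—3 (12); add 0.
Step 7: cheapest edge leaving the tree is 0—4 (14); add 4.
The 3rd edge added is 6—7.

6-7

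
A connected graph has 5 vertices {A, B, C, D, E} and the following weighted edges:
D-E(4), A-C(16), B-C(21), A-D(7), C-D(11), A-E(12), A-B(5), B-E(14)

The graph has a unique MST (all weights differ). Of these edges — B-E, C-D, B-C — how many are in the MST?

1

Sort edges by weight, then run Kruskal:
D-E (4): add. Components now {A} {B} {C} {D,E}
A-B (5): add. Components now {A,B} {C} {D,E}
A-D (7): add. Components now {A,B,D,E} {C}
C-D (11): add. Components now {A,B,C,D,E}
MST edge set: {D-E, A-B, A-D, C-D}.
Of the listed edges, {C-D} are in the MST → 1.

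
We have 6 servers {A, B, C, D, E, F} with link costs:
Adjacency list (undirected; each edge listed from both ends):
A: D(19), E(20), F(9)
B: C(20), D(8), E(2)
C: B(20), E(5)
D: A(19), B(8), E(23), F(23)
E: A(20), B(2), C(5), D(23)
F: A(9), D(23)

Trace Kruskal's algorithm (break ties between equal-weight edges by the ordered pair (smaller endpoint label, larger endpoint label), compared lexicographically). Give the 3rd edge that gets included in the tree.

Sort edges by weight, then run Kruskal:
B—E (2): add. Components now {A} {B,E} {C} {D} {F}
C—E (5): add. Components now {A} {B,C,E} {D} {F}
B—D (8): add. Components now {A} {B,C,D,E} {F}
A—F (9): add. Components now {A,F} {B,C,D,E}
A—D (19): add. Components now {A,B,C,D,E,F}
The 3rd edge added is B—D.

B-D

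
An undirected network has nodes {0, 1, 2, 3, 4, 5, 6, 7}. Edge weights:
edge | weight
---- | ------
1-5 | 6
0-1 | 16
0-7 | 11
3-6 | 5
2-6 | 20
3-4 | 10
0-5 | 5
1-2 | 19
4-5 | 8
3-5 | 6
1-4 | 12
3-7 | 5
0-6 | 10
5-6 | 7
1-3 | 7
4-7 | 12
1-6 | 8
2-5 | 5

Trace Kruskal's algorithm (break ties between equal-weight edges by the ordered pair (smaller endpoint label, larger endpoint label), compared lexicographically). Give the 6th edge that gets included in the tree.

Sort edges by weight, then run Kruskal:
0-5 (5): add — endpoints in different components.
2-5 (5): add — endpoints in different components.
3-6 (5): add — endpoints in different components.
3-7 (5): add — endpoints in different components.
1-5 (6): add — endpoints in different components.
3-5 (6): add — endpoints in different components.
1-3 (7): skip — 1 and 3 already connected.
5-6 (7): skip — 5 and 6 already connected.
1-6 (8): skip — 1 and 6 already connected.
4-5 (8): add — endpoints in different components.
The 6th edge added is 3-5.

3-5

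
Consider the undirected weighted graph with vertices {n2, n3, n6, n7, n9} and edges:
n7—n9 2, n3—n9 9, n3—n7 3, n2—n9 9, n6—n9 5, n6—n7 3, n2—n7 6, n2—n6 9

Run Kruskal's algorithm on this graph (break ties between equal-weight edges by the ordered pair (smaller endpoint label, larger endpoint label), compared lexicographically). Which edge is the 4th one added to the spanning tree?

Sort edges by weight, then run Kruskal:
n7—n9 (2): add — endpoints in different components.
n3—n7 (3): add — endpoints in different components.
n6—n7 (3): add — endpoints in different components.
n6—n9 (5): skip — n6 and n9 already connected.
n2—n7 (6): add — endpoints in different components.
The 4th edge added is n2—n7.

n2-n7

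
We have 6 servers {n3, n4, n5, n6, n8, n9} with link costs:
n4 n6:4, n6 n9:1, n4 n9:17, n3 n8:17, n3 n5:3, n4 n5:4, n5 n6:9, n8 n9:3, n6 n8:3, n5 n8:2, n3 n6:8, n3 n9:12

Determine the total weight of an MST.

13

Kruskal's algorithm — process edges by increasing weight (ties by edge label):
n6 n9 (1): add — endpoints in different components.
n5 n8 (2): add — endpoints in different components.
n3 n5 (3): add — endpoints in different components.
n6 n8 (3): add — endpoints in different components.
n8 n9 (3): skip — n9 and n8 already connected.
n4 n5 (4): add — endpoints in different components.
MST edges: n6 n9, n5 n8, n3 n5, n6 n8, n4 n5; total weight 1+2+3+3+4 = 13.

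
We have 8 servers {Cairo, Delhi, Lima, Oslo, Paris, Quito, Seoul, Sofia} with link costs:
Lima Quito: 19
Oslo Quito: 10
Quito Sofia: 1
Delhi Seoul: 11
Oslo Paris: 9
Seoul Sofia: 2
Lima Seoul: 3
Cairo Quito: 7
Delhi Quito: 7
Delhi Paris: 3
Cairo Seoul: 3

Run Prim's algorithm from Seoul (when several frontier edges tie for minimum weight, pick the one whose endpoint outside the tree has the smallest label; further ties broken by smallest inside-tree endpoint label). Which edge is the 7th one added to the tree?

Oslo-Paris

Prim, starting at Seoul.
Step 1: cheapest edge leaving the tree is Seoul Sofia (2); add Sofia.
Step 2: cheapest edge leaving the tree is Quito Sofia (1); add Quito.
Step 3: cheapest edge leaving the tree is Cairo Seoul (3); add Cairo.
Step 4: cheapest edge leaving the tree is Lima Seoul (3); add Lima.
Step 5: cheapest edge leaving the tree is Delhi Quito (7); add Delhi.
Step 6: cheapest edge leaving the tree is Delhi Paris (3); add Paris.
Step 7: cheapest edge leaving the tree is Oslo Paris (9); add Oslo.
The 7th edge added is Oslo Paris.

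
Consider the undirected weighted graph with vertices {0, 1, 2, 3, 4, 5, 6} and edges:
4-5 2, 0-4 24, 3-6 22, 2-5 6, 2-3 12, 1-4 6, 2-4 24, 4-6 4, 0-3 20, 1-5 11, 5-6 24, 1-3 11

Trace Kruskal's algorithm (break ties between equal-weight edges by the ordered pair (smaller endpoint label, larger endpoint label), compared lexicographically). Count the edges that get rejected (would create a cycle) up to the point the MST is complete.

Kruskal: consider edges lightest-first.
4-5 (2): add — endpoints in different components.
4-6 (4): add — endpoints in different components.
1-4 (6): add — endpoints in different components.
2-5 (6): add — endpoints in different components.
1-3 (11): add — endpoints in different components.
1-5 (11): skip — 1 and 5 already connected.
2-3 (12): skip — 2 and 3 already connected.
0-3 (20): add — endpoints in different components.
Edges rejected before the tree was complete: 2.

2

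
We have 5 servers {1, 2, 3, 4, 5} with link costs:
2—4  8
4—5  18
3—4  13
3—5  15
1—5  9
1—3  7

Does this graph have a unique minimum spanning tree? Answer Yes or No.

Yes

Kruskal's algorithm — process edges by increasing weight (ties by edge label):
1—3 (7): add. Components now {1,3} {2} {4} {5}
2—4 (8): add. Components now {1,3} {2,4} {5}
1—5 (9): add. Components now {1,3,5} {2,4}
3—4 (13): add. Components now {1,2,3,4,5}
Every non-tree edge has weight strictly greater than the heaviest edge on the tree path between its endpoints, so the MST is unique.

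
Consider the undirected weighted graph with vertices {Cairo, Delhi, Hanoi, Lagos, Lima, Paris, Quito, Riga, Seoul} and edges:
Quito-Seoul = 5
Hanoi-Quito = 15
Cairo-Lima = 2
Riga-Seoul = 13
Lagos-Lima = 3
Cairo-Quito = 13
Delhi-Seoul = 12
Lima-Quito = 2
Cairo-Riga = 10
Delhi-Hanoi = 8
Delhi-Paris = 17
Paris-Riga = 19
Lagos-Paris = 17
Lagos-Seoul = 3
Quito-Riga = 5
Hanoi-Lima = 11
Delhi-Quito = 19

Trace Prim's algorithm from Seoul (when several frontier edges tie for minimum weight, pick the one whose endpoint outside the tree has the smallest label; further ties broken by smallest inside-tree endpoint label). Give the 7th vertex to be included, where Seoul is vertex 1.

Prim's algorithm from Seoul:
Step 1: cheapest edge leaving the tree is Lagos-Seoul (3); add Lagos.
Step 2: cheapest edge leaving the tree is Lagos-Lima (3); add Lima.
Step 3: cheapest edge leaving the tree is Cairo-Lima (2); add Cairo.
Step 4: cheapest edge leaving the tree is Lima-Quito (2); add Quito.
Step 5: cheapest edge leaving the tree is Quito-Riga (5); add Riga.
Step 6: cheapest edge leaving the tree is Hanoi-Lima (11); add Hanoi.
Step 7: cheapest edge leaving the tree is Delhi-Hanoi (8); add Delhi.
Step 8: cheapest edge leaving the tree is Delhi-Paris (17); add Paris.
Vertex order: Seoul, Lagos, Lima, Cairo, Quito, Riga, Hanoi, Delhi, Paris. The 7th vertex is Hanoi.

Hanoi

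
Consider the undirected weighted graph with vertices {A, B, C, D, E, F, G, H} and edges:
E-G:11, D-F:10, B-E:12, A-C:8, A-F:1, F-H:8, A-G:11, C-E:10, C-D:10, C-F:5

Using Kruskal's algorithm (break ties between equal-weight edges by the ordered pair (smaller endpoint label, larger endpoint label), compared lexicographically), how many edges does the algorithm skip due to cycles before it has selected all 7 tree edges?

Sort edges by weight, then run Kruskal:
A-F (1): add — endpoints in different components.
C-F (5): add — endpoints in different components.
A-C (8): skip — A and C already connected.
F-H (8): add — endpoints in different components.
C-D (10): add — endpoints in different components.
C-E (10): add — endpoints in different components.
D-F (10): skip — D and F already connected.
A-G (11): add — endpoints in different components.
E-G (11): skip — E and G already connected.
B-E (12): add — endpoints in different components.
Edges rejected before the tree was complete: 3.

3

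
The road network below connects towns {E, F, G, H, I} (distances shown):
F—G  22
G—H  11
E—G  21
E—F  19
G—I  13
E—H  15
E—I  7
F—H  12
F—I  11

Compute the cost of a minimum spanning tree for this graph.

41

Prim's algorithm from F:
Step 1: cheapest edge leaving the tree is F—I (11); add I.
Step 2: cheapest edge leaving the tree is E—I (7); add E.
Step 3: cheapest edge leaving the tree is F—H (12); add H.
Step 4: cheapest edge leaving the tree is G—H (11); add G.
MST edges: F—I, E—I, F—H, G—H; total weight 11+7+12+11 = 41.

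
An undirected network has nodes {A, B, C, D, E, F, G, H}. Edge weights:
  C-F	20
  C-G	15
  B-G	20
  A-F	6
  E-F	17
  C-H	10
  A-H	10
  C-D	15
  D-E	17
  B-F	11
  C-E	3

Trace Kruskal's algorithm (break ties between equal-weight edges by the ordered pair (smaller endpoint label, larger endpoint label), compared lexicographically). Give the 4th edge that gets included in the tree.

Sort edges by weight, then run Kruskal:
C-E (3): add — endpoints in different components.
A-F (6): add — endpoints in different components.
A-H (10): add — endpoints in different components.
C-H (10): add — endpoints in different components.
B-F (11): add — endpoints in different components.
C-D (15): add — endpoints in different components.
C-G (15): add — endpoints in different components.
The 4th edge added is C-H.

C-H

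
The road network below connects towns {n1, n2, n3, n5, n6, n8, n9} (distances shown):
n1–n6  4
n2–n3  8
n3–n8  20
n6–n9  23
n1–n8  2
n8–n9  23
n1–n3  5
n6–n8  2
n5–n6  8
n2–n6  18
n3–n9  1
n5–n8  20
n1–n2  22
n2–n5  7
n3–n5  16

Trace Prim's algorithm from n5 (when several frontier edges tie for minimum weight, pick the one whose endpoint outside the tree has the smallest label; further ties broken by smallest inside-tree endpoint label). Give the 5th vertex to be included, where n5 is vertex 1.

Grow the tree from n5 using Prim:
Step 1: cheapest edge leaving the tree is n2–n5 (7); add n2.
Step 2: cheapest edge leaving the tree is n2–n3 (8); add n3.
Step 3: cheapest edge leaving the tree is n3–n9 (1); add n9.
Step 4: cheapest edge leaving the tree is n1–n3 (5); add n1.
Step 5: cheapest edge leaving the tree is n1–n8 (2); add n8.
Step 6: cheapest edge leaving the tree is n6–n8 (2); add n6.
Vertex order: n5, n2, n3, n9, n1, n8, n6. The 5th vertex is n1.

n1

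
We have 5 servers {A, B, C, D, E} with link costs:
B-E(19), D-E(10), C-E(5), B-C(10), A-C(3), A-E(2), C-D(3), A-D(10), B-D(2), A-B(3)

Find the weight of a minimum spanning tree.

Prim, starting at A.
Step 1: cheapest edge leaving the tree is A-E (2); add E.
Step 2: cheapest edge leaving the tree is A-B (3); add B.
Step 3: cheapest edge leaving the tree is B-D (2); add D.
Step 4: cheapest edge leaving the tree is A-C (3); add C.
MST edges: A-E, A-B, B-D, A-C; total weight 2+3+2+3 = 10.

10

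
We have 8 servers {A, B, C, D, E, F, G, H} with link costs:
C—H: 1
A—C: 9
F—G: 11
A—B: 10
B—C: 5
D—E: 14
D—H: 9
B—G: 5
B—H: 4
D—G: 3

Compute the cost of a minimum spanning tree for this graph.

Grow the tree from H using Prim:
Step 1: cheapest edge leaving the tree is C—H (1); add C.
Step 2: cheapest edge leaving the tree is B—H (4); add B.
Step 3: cheapest edge leaving the tree is B—G (5); add G.
Step 4: cheapest edge leaving the tree is D—G (3); add D.
Step 5: cheapest edge leaving the tree is A—C (9); add A.
Step 6: cheapest edge leaving the tree is F—G (11); add F.
Step 7: cheapest edge leaving the tree is D—E (14); add E.
MST edges: C—H, B—H, B—G, D—G, A—C, F—G, D—E; total weight 1+4+5+3+9+11+14 = 47.

47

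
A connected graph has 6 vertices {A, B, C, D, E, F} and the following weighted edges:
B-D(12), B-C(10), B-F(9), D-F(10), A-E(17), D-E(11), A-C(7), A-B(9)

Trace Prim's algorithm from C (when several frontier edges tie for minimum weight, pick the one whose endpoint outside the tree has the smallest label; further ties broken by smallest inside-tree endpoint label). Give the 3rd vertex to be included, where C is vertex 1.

Grow the tree from C using Prim:
Step 1: cheapest edge leaving the tree is A-C (7); add A.
Step 2: cheapest edge leaving the tree is A-B (9); add B.
Step 3: cheapest edge leaving the tree is B-F (9); add F.
Step 4: cheapest edge leaving the tree is D-F (10); add D.
Step 5: cheapest edge leaving the tree is D-E (11); add E.
Vertex order: C, A, B, F, D, E. The 3rd vertex is B.

B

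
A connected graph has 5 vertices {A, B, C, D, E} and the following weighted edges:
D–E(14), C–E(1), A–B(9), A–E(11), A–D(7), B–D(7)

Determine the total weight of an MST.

26

Kruskal: consider edges lightest-first.
C–E (1): add — endpoints in different components.
A–D (7): add — endpoints in different components.
B–D (7): add — endpoints in different components.
A–B (9): skip — A and B already connected.
A–E (11): add — endpoints in different components.
MST edges: C–E, A–D, B–D, A–E; total weight 1+7+7+11 = 26.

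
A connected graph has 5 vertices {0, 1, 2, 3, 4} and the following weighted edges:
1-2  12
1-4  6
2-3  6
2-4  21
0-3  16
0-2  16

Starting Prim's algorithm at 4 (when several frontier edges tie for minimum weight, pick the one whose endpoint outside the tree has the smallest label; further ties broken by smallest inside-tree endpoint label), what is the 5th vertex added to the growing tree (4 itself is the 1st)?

Prim, starting at 4.
Step 1: frontier [1-4 6, 2-4 21] → take 1-4 (6); add 1.
Step 2: frontier [1-2 12, 2-4 21] → take 1-2 (12); add 2.
Step 3: frontier [2-3 6, 0-2 16] → take 2-3 (6); add 3.
Step 4: frontier [0-2 16, 0-3 16] → take 0-2 (16); add 0.
Vertex order: 4, 1, 2, 3, 0. The 5th vertex is 0.

0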